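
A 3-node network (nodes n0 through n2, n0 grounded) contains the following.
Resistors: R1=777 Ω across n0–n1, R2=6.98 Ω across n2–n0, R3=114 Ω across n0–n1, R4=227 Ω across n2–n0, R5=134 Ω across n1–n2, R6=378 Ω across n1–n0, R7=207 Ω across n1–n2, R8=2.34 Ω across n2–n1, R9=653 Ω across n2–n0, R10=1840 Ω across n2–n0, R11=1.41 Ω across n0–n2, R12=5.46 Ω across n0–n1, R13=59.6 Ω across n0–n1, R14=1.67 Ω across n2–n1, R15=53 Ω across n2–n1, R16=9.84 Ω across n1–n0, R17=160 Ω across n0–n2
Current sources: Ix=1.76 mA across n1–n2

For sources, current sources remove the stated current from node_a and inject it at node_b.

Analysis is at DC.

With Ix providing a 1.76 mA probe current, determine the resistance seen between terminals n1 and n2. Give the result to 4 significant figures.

R_eq = 0.7765 Ω

Element admittances at DC:
  Y(R1) = 0.001287 S between n0,n1
  Y(R2) = 0.1433 S between n2,n0
  Y(R3) = 0.008772 S between n0,n1
  Y(R4) = 0.004405 S between n2,n0
  Y(R5) = 0.007463 S between n1,n2
  Y(R6) = 0.002646 S between n1,n0
  Y(R7) = 0.004831 S between n1,n2
  Y(R8) = 0.4274 S between n2,n1
  Y(R9) = 0.001531 S between n2,n0
  Y(R10) = 0.0005435 S between n2,n0
  Y(R11) = 0.7092 S between n0,n2
  Y(R12) = 0.1832 S between n0,n1
  Y(R13) = 0.01678 S between n0,n1
  Y(R14) = 0.5988 S between n2,n1
  Y(R15) = 0.01887 S between n2,n1
  Y(R16) = 0.1016 S between n1,n0
  Y(R17) = 0.006250 S between n0,n2
  Ix: injects 0.00176 A into n2 (from n1)
Assemble and solve the 2×2 MNA system:
  V(n1)=-0.001003  V(n2)=0.0003641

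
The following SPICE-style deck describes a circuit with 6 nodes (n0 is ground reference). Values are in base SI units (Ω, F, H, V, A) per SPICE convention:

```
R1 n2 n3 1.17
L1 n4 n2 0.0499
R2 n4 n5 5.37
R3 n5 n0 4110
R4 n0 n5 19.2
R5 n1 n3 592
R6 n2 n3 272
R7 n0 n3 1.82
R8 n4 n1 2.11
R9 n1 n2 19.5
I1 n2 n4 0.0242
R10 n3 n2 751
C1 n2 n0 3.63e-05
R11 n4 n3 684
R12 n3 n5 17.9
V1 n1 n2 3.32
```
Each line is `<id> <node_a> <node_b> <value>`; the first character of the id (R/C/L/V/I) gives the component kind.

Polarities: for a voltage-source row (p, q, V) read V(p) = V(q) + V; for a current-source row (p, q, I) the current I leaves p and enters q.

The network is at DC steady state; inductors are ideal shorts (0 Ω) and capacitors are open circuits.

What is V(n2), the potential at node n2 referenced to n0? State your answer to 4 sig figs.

-0.005697 V

Element admittances at DC:
  Y(R1) = 0.8547 S between n2,n3
  L1: short n4↔n2 (DC inductor)
  Y(R2) = 0.1862 S between n4,n5
  Y(R3) = 0.0002433 S between n5,n0
  Y(R4) = 0.05208 S between n0,n5
  Y(R5) = 0.001689 S between n1,n3
  Y(R6) = 0.003676 S between n2,n3
  Y(R7) = 0.5495 S between n0,n3
  Y(R8) = 0.4739 S between n4,n1
  Y(R9) = 0.05128 S between n1,n2
  I1: injects 0.0242 A into n4 (from n2)
  Y(R10) = 0.001332 S between n3,n2
  Y(C1) = 0.000 S between n2,n0
  Y(R11) = 0.001462 S between n4,n3
  Y(R12) = 0.05587 S between n3,n5
  V1: constraint V(n1)−V(n2) = 3.32
Assemble and solve the 7×7 MNA system:
  V(n1)=3.314  V(n2)=-0.005697  V(n3)=0.0003371  V(n4)=-0.005697  V(n5)=-0.003539
  i(L1)=1.598  i(V1)=-1.749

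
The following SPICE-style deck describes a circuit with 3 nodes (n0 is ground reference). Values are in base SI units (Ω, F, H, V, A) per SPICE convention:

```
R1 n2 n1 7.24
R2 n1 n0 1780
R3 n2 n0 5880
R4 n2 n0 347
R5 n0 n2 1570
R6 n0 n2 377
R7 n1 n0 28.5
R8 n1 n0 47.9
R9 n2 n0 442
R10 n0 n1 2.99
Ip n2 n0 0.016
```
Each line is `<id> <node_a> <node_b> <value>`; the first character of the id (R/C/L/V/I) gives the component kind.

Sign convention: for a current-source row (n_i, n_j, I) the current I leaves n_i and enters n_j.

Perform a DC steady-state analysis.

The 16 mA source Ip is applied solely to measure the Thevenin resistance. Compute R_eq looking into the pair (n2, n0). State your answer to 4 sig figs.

R_eq = 9.036 Ω

Apply KCL at each of the 2 non-ground nodes and solve the resulting linear system.
Node n1: branches {R1, R2, R7, R8, R10} → V_1 = -0.03774
Node n2: branches {R1, R3, R4, R5, R6, R9, Ip} → V_2 = -0.1446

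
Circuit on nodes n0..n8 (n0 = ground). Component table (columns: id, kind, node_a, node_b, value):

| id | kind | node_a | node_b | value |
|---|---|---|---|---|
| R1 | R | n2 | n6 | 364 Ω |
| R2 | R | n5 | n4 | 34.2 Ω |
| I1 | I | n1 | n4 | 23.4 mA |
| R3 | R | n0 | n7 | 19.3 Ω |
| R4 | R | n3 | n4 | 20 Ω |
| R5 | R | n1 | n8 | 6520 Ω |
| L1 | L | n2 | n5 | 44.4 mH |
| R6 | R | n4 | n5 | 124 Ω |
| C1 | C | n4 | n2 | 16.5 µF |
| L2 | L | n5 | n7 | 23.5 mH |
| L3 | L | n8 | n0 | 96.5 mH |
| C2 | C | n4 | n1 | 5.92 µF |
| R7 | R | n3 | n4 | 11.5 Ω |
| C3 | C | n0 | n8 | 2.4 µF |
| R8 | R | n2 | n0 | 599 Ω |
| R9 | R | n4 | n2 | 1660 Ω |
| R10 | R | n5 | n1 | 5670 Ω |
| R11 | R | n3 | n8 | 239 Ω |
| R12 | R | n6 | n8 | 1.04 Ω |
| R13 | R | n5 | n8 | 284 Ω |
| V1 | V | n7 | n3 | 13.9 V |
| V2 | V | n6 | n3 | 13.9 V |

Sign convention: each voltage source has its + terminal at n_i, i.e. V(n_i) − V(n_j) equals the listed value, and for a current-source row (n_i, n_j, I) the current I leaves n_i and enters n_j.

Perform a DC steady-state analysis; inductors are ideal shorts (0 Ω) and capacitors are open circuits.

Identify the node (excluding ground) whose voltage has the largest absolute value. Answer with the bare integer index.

1

MNA unknowns: 8 node voltages V₁..V_8 plus 5 source currents (L1, L2, L3, V1, V2)
R1: Y=0.002747 on G[2,6]
R2: Y=0.02924 on G[5,4]
I1: z[1]−=0.0234, z[4]+=0.0234
R3: Y=0.05181 on G[0,7]
R4: Y=0.05000 on G[3,4]
R5: Y=0.0001534 on G[1,8]
L1: row V2−V5=0, i_L1 at 2,5
R6: Y=0.008065 on G[4,5]
C1: Y=0.000 on G[4,2]
L2: row V5−V7=0, i_L2 at 5,7
L3: row V8−V0=0, i_L3 at 8,0
C2: Y=0.000 on G[4,1]
R7: Y=0.08696 on G[3,4]
C3: Y=0.000 on G[0,8]
R8: Y=0.001669 on G[2,0]
R9: Y=0.0006024 on G[4,2]
R10: Y=0.0001764 on G[5,1]
R11: Y=0.004184 on G[3,8]
R12: Y=0.9615 on G[6,8]
R13: Y=0.003521 on G[5,8]
V1: row V7−V3=13.9, i_V1 at 7,3
V2: row V6−V3=13.9, i_V2 at 6,3
solve → V1=-70.93, V2=0.06750, V3=-13.83, V4=-10.69, V5=0.06750, V6=0.06750, V7=0.06750, V8=0.000
aux → i_L1=-0.006590, i_L2=-0.4205, i_L3=-0.003610, i_V1=-0.4240, i_V2=-0.06491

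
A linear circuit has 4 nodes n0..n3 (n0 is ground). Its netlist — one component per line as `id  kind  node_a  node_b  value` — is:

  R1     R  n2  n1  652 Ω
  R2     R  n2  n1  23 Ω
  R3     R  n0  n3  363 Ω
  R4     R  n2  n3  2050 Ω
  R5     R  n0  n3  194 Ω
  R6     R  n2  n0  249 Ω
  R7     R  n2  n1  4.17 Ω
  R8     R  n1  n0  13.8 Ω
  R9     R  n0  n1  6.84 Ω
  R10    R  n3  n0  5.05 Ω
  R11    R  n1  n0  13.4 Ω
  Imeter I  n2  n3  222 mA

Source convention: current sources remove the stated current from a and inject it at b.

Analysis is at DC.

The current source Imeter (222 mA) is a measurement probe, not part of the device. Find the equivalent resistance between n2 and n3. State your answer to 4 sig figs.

Element admittances at DC:
  Y(R1) = 0.001534 S between n2,n1
  Y(R2) = 0.04348 S between n2,n1
  Y(R3) = 0.002755 S between n0,n3
  Y(R4) = 0.0004878 S between n2,n3
  Y(R5) = 0.005155 S between n0,n3
  Y(R6) = 0.004016 S between n2,n0
  Y(R7) = 0.2398 S between n2,n1
  Y(R8) = 0.07246 S between n1,n0
  Y(R9) = 0.1462 S between n0,n1
  Y(R10) = 0.1980 S between n3,n0
  Y(R11) = 0.07463 S between n1,n0
  Imeter: injects 0.222 A into n3 (from n2)
Assemble and solve the 3×3 MNA system:
  V(n1)=-0.7323  V(n2)=-1.486  V(n3)=1.072

R_eq = 11.52 Ω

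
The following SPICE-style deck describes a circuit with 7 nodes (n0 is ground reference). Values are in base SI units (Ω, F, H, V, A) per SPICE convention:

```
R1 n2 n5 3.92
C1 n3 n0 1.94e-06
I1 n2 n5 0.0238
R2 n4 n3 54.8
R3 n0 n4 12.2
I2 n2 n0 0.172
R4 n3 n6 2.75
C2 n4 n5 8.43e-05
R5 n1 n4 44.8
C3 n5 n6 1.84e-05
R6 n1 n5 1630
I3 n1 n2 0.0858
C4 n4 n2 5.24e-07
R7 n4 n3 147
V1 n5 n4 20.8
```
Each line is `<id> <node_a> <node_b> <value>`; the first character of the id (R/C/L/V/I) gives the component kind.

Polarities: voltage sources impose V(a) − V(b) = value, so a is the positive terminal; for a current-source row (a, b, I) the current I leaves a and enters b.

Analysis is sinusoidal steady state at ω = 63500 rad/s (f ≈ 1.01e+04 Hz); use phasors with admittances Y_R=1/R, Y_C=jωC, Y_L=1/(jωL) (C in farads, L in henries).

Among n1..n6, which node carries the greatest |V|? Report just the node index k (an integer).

1

Apply KCL at each of the 6 non-ground nodes and solve the resulting linear system.
Node n1: branches {R5, R6, I3} → V_1 = -15.67-6.551j
Node n2: branches {R1, I1, I2, I3, C4} → V_2 = 7.541-9.163j
Node n3: branches {C1, R2, R4, R7} → V_3 = 4.359-6.912j
Node n4: branches {R2, R3, C2, R5, C4, R7, V1} → V_4 = -12.49-6.551j
Node n5: branches {R1, I1, C2, C3, R6, V1} → V_5 = 8.313-6.551j
Node n6: branches {R4, C3} → V_6 = 7.861-5.461j
Source currents: i(V1)=-1.461-112.5j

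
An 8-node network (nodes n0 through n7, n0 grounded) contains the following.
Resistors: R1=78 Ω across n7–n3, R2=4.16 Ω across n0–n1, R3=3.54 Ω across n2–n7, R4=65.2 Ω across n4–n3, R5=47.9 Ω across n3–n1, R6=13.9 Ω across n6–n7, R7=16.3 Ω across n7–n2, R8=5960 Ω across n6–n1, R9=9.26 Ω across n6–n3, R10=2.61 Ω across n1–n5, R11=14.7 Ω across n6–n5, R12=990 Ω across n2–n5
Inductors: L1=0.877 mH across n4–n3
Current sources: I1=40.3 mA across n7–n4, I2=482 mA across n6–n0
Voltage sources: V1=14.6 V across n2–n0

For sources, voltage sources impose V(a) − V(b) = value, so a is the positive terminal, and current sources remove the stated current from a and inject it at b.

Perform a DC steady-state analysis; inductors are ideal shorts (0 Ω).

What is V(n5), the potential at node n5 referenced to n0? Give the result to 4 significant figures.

Element admittances at DC:
  Y(R1) = 0.01282 S between n7,n3
  Y(R2) = 0.2404 S between n0,n1
  Y(R3) = 0.2825 S between n2,n7
  Y(R4) = 0.01534 S between n4,n3
  Y(R5) = 0.02088 S between n3,n1
  Y(R6) = 0.07194 S between n6,n7
  Y(R7) = 0.06135 S between n7,n2
  Y(R8) = 0.0001678 S between n6,n1
  Y(R9) = 0.1080 S between n6,n3
  L1: short n4↔n3 (DC inductor)
  Y(R10) = 0.3831 S between n1,n5
  Y(R11) = 0.06803 S between n6,n5
  Y(R12) = 0.001010 S between n2,n5
  I1: injects 0.0403 A into n4 (from n7)
  I2: injects 0.482 A into n0 (from n6)
  V1: constraint V(n2)−V(n0) = 14.6
Assemble and solve the 9×9 MNA system:
  V(n1)=1.106  V(n2)=14.60  V(n3)=4.764  V(n4)=4.764  V(n5)=1.599  V(n6)=4.183  V(n7)=12.46
  i(L1)=0.04030  i(V1)=-0.7478

1.599 V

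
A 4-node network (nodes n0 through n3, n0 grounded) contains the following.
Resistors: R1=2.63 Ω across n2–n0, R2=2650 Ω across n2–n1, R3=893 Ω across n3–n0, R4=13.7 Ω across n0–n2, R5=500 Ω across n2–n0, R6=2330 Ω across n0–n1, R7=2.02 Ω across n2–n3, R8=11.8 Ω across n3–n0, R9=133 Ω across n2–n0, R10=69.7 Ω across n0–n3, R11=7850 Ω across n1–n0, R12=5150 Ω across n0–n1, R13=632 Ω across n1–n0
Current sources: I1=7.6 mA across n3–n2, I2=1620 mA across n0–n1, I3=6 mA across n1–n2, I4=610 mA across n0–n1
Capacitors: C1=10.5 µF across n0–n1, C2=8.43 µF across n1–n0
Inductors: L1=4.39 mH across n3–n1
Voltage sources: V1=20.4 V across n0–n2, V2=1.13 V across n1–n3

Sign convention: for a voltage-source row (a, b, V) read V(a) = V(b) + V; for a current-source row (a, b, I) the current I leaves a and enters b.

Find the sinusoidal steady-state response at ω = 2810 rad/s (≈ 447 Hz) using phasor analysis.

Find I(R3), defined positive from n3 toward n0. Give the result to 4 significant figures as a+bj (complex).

-0.01468+0.001193j A

MNA unknowns: 3 node voltages V₁..V_3 plus 2 source currents (V1, V2)
R1: Y=0.3802+0.000j on G[2,0]
R2: Y=0.0003774+0.000j on G[2,1]
R3: Y=0.001120+0.000j on G[3,0]
I1: z[3]−=0.0076, z[2]+=0.0076
R4: Y=0.07299+0.000j on G[0,2]
R5: Y=0.002000+0.000j on G[2,0]
I2: z[0]−=1.62, z[1]+=1.62
R6: Y=0.0004292+0.000j on G[0,1]
I3: z[1]−=0.006, z[2]+=0.006
C1: Y=0.000+0.02950j on G[0,1]
R7: Y=0.4950+0.000j on G[2,3]
I4: z[0]−=0.61, z[1]+=0.61
L1: Y=0.000-0.08106j on G[3,1]
R8: Y=0.08475+0.000j on G[3,0]
R9: Y=0.007519+0.000j on G[2,0]
R10: Y=0.01435+0.000j on G[0,3]
C2: Y=0.000+0.02369j on G[1,0]
R11: Y=0.0001274+0.000j on G[1,0]
R12: Y=0.0001942+0.000j on G[0,1]
R13: Y=0.001582+0.000j on G[1,0]
V1: row V0−V2=20.4, i_V1 at 0,2
V2: row V1−V3=1.13, i_V2 at 1,3
solve → V1=-11.98+1.065j, V2=-20.40+0.000j, V3=-13.11+1.065j
aux → i_V1=-13.07-0.5278j, i_V2=2.305+0.7257j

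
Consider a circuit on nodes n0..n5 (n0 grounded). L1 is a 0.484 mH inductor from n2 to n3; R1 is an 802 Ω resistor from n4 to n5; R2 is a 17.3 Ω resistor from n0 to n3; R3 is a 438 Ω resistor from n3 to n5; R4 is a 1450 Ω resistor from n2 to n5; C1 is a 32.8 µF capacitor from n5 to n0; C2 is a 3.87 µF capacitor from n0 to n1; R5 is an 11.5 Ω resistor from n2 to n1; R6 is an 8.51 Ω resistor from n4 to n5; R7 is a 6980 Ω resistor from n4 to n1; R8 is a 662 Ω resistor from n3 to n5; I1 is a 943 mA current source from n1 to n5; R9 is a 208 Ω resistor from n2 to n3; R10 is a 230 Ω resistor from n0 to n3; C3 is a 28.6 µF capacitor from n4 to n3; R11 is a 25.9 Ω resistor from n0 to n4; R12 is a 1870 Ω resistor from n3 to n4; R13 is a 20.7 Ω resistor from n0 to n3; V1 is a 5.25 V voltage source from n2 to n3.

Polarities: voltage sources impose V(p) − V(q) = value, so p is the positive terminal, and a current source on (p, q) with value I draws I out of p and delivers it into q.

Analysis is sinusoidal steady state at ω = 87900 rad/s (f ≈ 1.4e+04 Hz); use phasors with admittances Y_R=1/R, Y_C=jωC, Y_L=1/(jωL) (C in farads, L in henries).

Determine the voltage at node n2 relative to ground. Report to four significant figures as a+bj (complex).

Apply KCL at each of the 5 non-ground nodes and solve the resulting linear system.
Node n1: branches {C2, R5, R7, I1} → V_1 = -0.3410+1.686j
Node n2: branches {L1, R4, R5, R9, V1} → V_2 = 3.908+0.3547j
Node n3: branches {L1, R2, R3, R8, R9, R10, C3, R12, R13, V1} → V_3 = -1.342+0.3547j
Node n4: branches {R1, R6, R7, C3, R11, R12} → V_4 = -1.371+0.2677j
Node n5: branches {R1, R3, R4, C1, R6, R8, I1} → V_5 = 0.02306-0.2688j
Source currents: i(V1)=-0.3974+0.2388j

3.908+0.3547j V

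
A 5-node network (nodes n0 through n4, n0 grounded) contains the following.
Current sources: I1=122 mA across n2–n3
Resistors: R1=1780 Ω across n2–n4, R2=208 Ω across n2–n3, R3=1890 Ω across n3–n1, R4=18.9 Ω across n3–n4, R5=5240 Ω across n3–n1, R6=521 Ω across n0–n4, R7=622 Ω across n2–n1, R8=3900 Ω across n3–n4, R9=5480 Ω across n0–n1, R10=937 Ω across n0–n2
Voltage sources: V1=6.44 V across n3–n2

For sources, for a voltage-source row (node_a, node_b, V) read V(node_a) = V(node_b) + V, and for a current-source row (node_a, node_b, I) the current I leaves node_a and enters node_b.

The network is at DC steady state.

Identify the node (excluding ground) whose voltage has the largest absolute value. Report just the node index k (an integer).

Apply KCL at each of the 4 non-ground nodes and solve the resulting linear system.
Node n1: branches {R3, R5, R7, R9} → V_1 = -1.799
Node n2: branches {I1, R1, R2, R7, R10, V1} → V_2 = -3.931
Node n3: branches {I1, R2, R3, R4, R5, R8, V1} → V_3 = 2.509
Node n4: branches {R1, R4, R6, R8} → V_4 = 2.357
Source currents: i(V1)=0.07988

2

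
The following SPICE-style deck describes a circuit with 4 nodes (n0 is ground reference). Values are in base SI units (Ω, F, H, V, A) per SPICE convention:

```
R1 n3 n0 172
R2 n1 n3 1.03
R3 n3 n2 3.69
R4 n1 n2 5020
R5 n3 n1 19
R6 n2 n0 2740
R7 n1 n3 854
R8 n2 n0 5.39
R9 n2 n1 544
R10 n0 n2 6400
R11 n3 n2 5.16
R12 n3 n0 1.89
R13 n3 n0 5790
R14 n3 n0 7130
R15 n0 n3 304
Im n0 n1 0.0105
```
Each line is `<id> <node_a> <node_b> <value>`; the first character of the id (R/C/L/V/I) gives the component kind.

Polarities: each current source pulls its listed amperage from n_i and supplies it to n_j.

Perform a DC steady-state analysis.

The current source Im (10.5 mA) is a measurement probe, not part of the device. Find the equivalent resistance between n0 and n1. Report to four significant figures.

R_eq = 2.461 Ω

MNA unknowns: 3 node voltages V₁..V_3
R1: Y=0.005814 on G[3,0]
R2: Y=0.9709 on G[1,3]
R3: Y=0.2710 on G[3,2]
R4: Y=0.0001992 on G[1,2]
R5: Y=0.05263 on G[3,1]
R6: Y=0.0003650 on G[2,0]
R7: Y=0.001171 on G[1,3]
R8: Y=0.1855 on G[2,0]
R9: Y=0.001838 on G[2,1]
R10: Y=0.0001563 on G[0,2]
R11: Y=0.1938 on G[3,2]
R12: Y=0.5291 on G[3,0]
R13: Y=0.0001727 on G[3,0]
R14: Y=0.0001403 on G[3,0]
R15: Y=0.003289 on G[0,3]
Im: z[0]−=0.0105, z[1]+=0.0105
solve → V1=0.02584, V2=0.01121, V3=0.01563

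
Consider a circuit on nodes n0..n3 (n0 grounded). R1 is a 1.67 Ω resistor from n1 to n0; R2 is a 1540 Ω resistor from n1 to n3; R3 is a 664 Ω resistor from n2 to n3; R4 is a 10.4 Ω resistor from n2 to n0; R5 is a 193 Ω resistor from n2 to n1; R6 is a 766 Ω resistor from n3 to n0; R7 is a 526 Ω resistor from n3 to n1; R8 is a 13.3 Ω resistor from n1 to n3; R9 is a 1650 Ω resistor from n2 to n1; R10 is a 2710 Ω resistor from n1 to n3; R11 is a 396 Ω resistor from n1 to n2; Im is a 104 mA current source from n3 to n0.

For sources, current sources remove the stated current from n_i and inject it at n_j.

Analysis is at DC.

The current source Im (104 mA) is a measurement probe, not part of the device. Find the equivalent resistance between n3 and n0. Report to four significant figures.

R_eq = 13.90 Ω

Element admittances at DC:
  Y(R1) = 0.5988 S between n1,n0
  Y(R2) = 0.0006494 S between n1,n3
  Y(R3) = 0.001506 S between n2,n3
  Y(R4) = 0.09615 S between n2,n0
  Y(R5) = 0.005181 S between n2,n1
  Y(R6) = 0.001305 S between n3,n0
  Y(R7) = 0.001901 S between n3,n1
  Y(R8) = 0.07519 S between n1,n3
  Y(R9) = 0.0006061 S between n2,n1
  Y(R10) = 0.0003690 S between n1,n3
  Y(R11) = 0.002525 S between n1,n2
  Im: injects 0.104 A into n0 (from n3)
Assemble and solve the 3×3 MNA system:
  V(n1)=-0.1652  V(n2)=-0.03349  V(n3)=-1.445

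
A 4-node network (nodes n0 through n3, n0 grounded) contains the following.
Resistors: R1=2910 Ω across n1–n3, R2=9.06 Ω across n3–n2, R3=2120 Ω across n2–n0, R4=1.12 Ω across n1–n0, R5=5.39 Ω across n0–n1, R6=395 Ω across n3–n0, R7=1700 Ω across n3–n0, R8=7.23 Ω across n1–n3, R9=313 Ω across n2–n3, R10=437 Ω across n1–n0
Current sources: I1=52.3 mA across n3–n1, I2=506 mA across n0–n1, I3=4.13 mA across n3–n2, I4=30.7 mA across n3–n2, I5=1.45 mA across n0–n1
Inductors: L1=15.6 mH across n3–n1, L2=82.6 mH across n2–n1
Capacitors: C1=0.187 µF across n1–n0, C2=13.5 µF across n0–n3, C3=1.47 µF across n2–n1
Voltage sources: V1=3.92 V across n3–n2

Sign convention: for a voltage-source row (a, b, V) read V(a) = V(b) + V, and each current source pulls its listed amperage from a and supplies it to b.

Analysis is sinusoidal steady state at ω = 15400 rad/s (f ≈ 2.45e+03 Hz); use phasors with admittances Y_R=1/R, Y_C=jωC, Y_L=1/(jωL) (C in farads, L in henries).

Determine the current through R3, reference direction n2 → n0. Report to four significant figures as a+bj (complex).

MNA unknowns: 3 node voltages V₁..V_3 plus 1 source current (V1)
R1: Y=0.0003436+0.000j on G[1,3]
I1: z[3]−=0.0523, z[1]+=0.0523
R2: Y=0.1104+0.000j on G[3,2]
I2: z[0]−=0.506, z[1]+=0.506
I3: z[3]−=0.00413, z[2]+=0.00413
R3: Y=0.0004717+0.000j on G[2,0]
L1: Y=0.000-0.004163j on G[3,1]
C1: Y=0.000+0.002880j on G[1,0]
C2: Y=0.000+0.2079j on G[0,3]
R4: Y=0.8929+0.000j on G[1,0]
R5: Y=0.1855+0.000j on G[0,1]
R6: Y=0.002532+0.000j on G[3,0]
R7: Y=0.0005882+0.000j on G[3,0]
R8: Y=0.1383+0.000j on G[1,3]
R9: Y=0.003195+0.000j on G[2,3]
L2: Y=0.000-0.0007861j on G[2,1]
I4: z[3]−=0.0307, z[2]+=0.0307
R10: Y=0.002288+0.000j on G[1,0]
C3: Y=0.000+0.02264j on G[2,1]
I5: z[0]−=0.00145, z[1]+=0.00145
V1: row V3−V2=3.92, i_V1 at 3,2
solve → V1=0.4916-0.06130j, V2=-3.610+0.1121j, V3=0.3099+0.1121j
aux → i_V1=-0.4855-0.08958j

-0.001703+5.286e-05j A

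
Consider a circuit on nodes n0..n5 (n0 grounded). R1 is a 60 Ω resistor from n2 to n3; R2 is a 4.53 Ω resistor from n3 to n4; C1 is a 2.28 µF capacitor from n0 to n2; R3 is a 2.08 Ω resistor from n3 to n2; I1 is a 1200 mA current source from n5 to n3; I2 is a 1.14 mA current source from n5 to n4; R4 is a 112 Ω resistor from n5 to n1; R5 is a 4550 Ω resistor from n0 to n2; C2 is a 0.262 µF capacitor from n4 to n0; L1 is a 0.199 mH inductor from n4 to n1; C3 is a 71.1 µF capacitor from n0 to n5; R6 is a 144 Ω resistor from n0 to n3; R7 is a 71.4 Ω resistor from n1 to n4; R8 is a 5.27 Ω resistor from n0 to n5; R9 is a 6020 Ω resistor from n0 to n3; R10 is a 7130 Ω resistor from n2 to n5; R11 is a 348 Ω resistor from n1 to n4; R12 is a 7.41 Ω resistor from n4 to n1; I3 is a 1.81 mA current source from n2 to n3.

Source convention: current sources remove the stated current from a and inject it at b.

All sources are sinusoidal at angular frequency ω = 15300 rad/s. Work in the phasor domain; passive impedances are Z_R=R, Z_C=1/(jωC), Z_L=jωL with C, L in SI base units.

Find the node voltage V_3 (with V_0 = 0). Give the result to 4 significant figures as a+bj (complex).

12.47-25.35j V

MNA unknowns: 5 node voltages V₁..V_5
R1: Y=0.01667+0.000j on G[2,3]
R2: Y=0.2208+0.000j on G[3,4]
C1: Y=0.000+0.03488j on G[0,2]
R3: Y=0.4808+0.000j on G[3,2]
I1: z[5]−=1.2, z[3]+=1.2
I2: z[5]−=0.00114, z[4]+=0.00114
R4: Y=0.008929+0.000j on G[5,1]
R5: Y=0.0002198+0.000j on G[0,2]
C2: Y=0.000+0.004009j on G[4,0]
L1: Y=0.000-0.3284j on G[4,1]
C3: Y=0.000+1.088j on G[0,5]
R6: Y=0.006944+0.000j on G[0,3]
R7: Y=0.01401+0.000j on G[1,4]
R8: Y=0.1898+0.000j on G[0,5]
R9: Y=0.0001661+0.000j on G[0,3]
R10: Y=0.0001403+0.000j on G[2,5]
R11: Y=0.002874+0.000j on G[1,4]
R12: Y=0.1350+0.000j on G[4,1]
I3: z[2]−=0.00181, z[3]+=0.00181
solve → V1=10.89-24.52j, V2=10.63-26.08j, V3=12.47-25.35j, V4=11.57-24.53j, V5=-0.3772+0.9445j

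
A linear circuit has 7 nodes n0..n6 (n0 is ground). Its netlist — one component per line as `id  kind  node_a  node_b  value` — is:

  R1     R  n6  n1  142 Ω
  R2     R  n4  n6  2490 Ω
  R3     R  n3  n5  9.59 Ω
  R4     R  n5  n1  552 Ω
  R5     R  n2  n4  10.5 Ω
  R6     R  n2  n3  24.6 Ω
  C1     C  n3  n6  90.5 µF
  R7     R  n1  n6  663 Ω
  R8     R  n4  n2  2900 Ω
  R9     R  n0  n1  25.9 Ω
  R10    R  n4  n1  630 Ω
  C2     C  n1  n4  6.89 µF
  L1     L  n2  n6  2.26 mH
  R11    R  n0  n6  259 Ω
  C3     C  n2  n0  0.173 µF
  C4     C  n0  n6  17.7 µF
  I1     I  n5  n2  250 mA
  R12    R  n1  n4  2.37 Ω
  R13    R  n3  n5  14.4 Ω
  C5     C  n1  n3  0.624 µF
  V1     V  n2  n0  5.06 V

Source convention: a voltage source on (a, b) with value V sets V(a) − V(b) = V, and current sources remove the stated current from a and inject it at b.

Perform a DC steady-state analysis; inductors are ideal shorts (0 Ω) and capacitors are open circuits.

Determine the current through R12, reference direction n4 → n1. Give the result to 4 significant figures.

MNA unknowns: 6 node voltages V₁..V_6 plus 2 source currents (L1, V1)
R1: Y=0.007042 on G[6,1]
R2: Y=0.0004016 on G[4,6]
R3: Y=0.1043 on G[3,5]
R4: Y=0.001812 on G[5,1]
R5: Y=0.09524 on G[2,4]
R6: Y=0.04065 on G[2,3]
C1: Y=0.000 on G[3,6]
R7: Y=0.001508 on G[1,6]
R8: Y=0.0003448 on G[4,2]
R9: Y=0.03861 on G[0,1]
R10: Y=0.001587 on G[4,1]
C2: Y=0.000 on G[1,4]
L1: row V2−V6=0, i_L1 at 2,6
R11: Y=0.003861 on G[0,6]
C3: Y=0.000 on G[2,0]
C4: Y=0.000 on G[0,6]
I1: z[5]−=0.25, z[2]+=0.25
R12: Y=0.4219 on G[1,4]
R13: Y=0.06944 on G[3,5]
C5: Y=0.000 on G[1,3]
V1: row V2−V0=5.06, i_V1 at 2,0
solve → V1=3.421, V2=5.060, V3=-0.8387, V4=3.724, V5=-2.219, V6=5.060
aux → i_L1=0.03409, i_V1=-0.1516

0.1278 A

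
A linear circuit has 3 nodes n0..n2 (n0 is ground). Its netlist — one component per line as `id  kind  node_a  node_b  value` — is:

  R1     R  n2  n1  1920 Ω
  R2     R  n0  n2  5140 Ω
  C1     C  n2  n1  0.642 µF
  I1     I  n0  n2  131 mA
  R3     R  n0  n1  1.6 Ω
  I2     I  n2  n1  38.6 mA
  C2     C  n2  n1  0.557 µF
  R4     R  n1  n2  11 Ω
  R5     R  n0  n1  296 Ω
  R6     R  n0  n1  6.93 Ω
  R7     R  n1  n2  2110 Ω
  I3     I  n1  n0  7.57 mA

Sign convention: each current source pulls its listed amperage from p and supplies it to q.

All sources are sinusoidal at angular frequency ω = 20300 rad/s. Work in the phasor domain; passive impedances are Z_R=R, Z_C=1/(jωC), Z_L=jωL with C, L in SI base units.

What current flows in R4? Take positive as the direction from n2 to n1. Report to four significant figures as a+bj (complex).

0.08522-0.02252j A

Element admittances at ω=20300 rad/s:
  Y(R1) = 0.0005208+0.000j S between n2,n1
  Y(R2) = 0.0001946+0.000j S between n0,n2
  Y(C1) = 0.000+0.01303j S between n2,n1
  I1: injects 0.131 A into n2 (from n0)
  Y(R3) = 0.6250+0.000j S between n0,n1
  I2: injects 0.0386 A into n1 (from n2)
  Y(C2) = 0.000+0.01131j S between n2,n1
  Y(R4) = 0.09091+0.000j S between n1,n2
  Y(R5) = 0.003378+0.000j S between n0,n1
  Y(R6) = 0.1443+0.000j S between n0,n1
  Y(R7) = 0.0004739+0.000j S between n1,n2
  I3: injects 0.00757 A into n0 (from n1)
Assemble and solve the 2×2 MNA system:
  V(n1)=0.1595+6.237e-05j  V(n2)=1.097-0.2477j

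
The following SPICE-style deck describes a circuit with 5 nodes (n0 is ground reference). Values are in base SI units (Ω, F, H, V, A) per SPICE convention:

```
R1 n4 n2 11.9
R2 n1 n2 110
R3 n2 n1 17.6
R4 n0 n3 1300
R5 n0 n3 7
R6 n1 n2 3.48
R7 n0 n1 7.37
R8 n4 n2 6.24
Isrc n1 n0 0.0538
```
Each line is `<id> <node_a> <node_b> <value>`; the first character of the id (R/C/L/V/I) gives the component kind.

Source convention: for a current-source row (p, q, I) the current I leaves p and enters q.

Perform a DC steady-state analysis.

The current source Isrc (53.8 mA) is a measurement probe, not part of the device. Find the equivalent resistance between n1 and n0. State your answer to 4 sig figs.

R_eq = 7.370 Ω

Apply KCL at each of the 4 non-ground nodes and solve the resulting linear system.
Node n1: branches {R2, R3, R6, R7, Isrc} → V_1 = -0.3965
Node n2: branches {R1, R2, R3, R6, R8} → V_2 = -0.3965
Node n3: branches {R4, R5} → V_3 = 0.000
Node n4: branches {R1, R8} → V_4 = -0.3965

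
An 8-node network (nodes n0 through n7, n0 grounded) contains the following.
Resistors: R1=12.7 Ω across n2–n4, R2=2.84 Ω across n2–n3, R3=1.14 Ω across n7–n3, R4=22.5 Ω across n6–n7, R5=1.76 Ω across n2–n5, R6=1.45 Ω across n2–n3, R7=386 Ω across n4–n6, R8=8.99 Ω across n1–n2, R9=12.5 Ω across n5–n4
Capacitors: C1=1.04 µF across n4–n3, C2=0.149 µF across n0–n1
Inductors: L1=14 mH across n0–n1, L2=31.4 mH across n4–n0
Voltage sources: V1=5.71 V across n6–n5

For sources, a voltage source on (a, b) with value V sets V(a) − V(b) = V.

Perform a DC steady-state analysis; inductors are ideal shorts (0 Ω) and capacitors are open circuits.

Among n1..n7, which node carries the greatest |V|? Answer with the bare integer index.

MNA unknowns: 7 node voltages V₁..V_7 plus 3 source currents (L1, L2, V1)
R1: Y=0.07874 on G[2,4]
C1: Y=0.000 on G[4,3]
R2: Y=0.3521 on G[2,3]
C2: Y=0.000 on G[0,1]
L1: row V0−V1=0, i_L1 at 0,1
L2: row V4−V0=0, i_L2 at 4,0
R3: Y=0.8772 on G[7,3]
R4: Y=0.04444 on G[6,7]
R5: Y=0.5682 on G[2,5]
R6: Y=0.6897 on G[2,3]
R7: Y=0.002591 on G[4,6]
R8: Y=0.1112 on G[1,2]
R9: Y=0.08000 on G[5,4]
V1: row V6−V5=5.71, i_V1 at 6,5
solve → V1=0.000, V2=0.05596, V3=0.2646, V4=0.000, V5=-0.3078, V6=5.402, V7=0.5123
aux → i_L1=-0.006225, i_L2=-0.006225, i_V1=-0.2313

6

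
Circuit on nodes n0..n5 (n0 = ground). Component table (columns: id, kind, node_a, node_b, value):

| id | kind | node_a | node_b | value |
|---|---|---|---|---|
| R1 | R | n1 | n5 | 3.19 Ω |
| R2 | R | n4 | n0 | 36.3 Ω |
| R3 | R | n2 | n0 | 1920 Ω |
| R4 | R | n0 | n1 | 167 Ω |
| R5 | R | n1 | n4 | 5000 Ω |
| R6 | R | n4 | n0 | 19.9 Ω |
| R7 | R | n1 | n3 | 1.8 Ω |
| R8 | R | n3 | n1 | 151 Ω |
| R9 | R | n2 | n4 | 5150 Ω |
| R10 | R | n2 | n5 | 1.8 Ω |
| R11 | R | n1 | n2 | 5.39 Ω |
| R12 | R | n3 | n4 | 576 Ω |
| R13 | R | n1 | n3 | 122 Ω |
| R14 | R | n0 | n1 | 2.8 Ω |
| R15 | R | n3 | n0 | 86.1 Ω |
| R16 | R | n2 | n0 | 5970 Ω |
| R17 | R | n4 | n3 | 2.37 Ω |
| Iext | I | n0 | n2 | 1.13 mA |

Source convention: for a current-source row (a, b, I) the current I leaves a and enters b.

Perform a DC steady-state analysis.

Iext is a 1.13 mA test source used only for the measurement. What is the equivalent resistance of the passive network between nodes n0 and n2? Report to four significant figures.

R_eq = 4.891 Ω

Element admittances at DC:
  Y(R1) = 0.3135 S between n1,n5
  Y(R2) = 0.02755 S between n4,n0
  Y(R3) = 0.0005208 S between n2,n0
  Y(R4) = 0.005988 S between n0,n1
  Y(R5) = 0.0002000 S between n1,n4
  Y(R6) = 0.05025 S between n4,n0
  Y(R7) = 0.5556 S between n1,n3
  Y(R8) = 0.006623 S between n3,n1
  Y(R9) = 0.0001942 S between n2,n4
  Y(R10) = 0.5556 S between n2,n5
  Y(R11) = 0.1855 S between n1,n2
  Y(R12) = 0.001736 S between n3,n4
  Y(R13) = 0.008197 S between n1,n3
  Y(R14) = 0.3571 S between n0,n1
  Y(R15) = 0.01161 S between n3,n0
  Y(R16) = 0.0001675 S between n2,n0
  Y(R17) = 0.4219 S between n4,n3
  Iext: injects 0.00113 A into n2 (from n0)
Assemble and solve the 5×5 MNA system:
  V(n1)=0.002611  V(n2)=0.005527  V(n3)=0.002300  V(n4)=0.001945  V(n5)=0.004475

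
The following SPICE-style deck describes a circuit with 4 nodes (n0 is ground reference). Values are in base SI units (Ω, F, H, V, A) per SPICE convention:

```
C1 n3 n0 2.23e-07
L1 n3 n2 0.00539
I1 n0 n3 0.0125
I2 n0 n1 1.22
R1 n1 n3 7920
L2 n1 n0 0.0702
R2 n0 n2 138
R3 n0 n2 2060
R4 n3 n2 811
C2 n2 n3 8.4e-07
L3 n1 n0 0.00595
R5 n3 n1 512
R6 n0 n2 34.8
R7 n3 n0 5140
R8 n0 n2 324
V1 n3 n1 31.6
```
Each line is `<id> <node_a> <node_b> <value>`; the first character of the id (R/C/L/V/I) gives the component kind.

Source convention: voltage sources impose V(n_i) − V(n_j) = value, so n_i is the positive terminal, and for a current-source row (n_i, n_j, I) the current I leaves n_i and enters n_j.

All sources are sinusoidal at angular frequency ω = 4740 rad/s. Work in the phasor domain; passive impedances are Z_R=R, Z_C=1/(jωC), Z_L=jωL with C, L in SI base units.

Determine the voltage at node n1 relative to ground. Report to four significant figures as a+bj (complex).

Element admittances at ω=4740 rad/s:
  Y(C1) = 0.000+0.001057j S between n3,n0
  Y(L1) = 0.000-0.03914j S between n3,n2
  I1: injects 0.0125 A into n3 (from n0)
  I2: injects 1.22 A into n1 (from n0)
  Y(R1) = 0.0001263+0.000j S between n1,n3
  Y(L2) = 0.000-0.003005j S between n1,n0
  Y(R2) = 0.007246+0.000j S between n0,n2
  Y(R3) = 0.0004854+0.000j S between n0,n2
  Y(R4) = 0.001233+0.000j S between n3,n2
  Y(C2) = 0.000+0.003982j S between n2,n3
  Y(L3) = 0.000-0.03546j S between n1,n0
  Y(R5) = 0.001953+0.000j S between n3,n1
  Y(R6) = 0.02874+0.000j S between n0,n2
  Y(R7) = 0.0001946+0.000j S between n3,n0
  Y(R8) = 0.003086+0.000j S between n0,n2
  V1: constraint V(n3)−V(n1) = 31.6
Assemble and solve the 4×4 MNA system:
  V(n1)=-5.723+13.72j  V(n2)=18.06-6.324j  V(n3)=25.88+13.72j
  i(V1)=-0.7581+0.2201j

-5.723+13.72j V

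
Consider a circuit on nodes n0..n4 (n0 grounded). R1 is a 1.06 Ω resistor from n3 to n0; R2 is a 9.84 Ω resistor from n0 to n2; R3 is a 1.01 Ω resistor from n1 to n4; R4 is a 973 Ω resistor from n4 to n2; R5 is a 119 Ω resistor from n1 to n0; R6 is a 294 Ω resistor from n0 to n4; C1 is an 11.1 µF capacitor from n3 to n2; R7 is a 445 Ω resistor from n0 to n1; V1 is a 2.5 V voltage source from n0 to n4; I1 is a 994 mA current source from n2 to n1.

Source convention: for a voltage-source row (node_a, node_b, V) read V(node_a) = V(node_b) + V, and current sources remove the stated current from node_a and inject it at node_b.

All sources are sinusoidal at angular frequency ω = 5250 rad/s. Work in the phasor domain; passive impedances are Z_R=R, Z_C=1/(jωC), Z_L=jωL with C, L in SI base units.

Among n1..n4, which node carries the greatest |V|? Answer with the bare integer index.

MNA unknowns: 4 node voltages V₁..V_4 plus 1 source current (V1)
R1: Y=0.9434+0.000j on G[3,0]
R2: Y=0.1016+0.000j on G[0,2]
R3: Y=0.9901+0.000j on G[1,4]
R4: Y=0.001028+0.000j on G[4,2]
R5: Y=0.008403+0.000j on G[1,0]
R6: Y=0.003401+0.000j on G[0,4]
C1: Y=0.000+0.05828j on G[3,2]
R7: Y=0.002247+0.000j on G[0,1]
V1: row V0−V4=2.5, i_V1 at 0,4
I1: z[2]−=0.994, z[1]+=0.994
solve → V1=-1.480+0.000j, V2=-7.223+3.947j, V3=-0.2704-0.4295j, V4=-2.500+0.000j
aux → i_V1=-1.013-0.004057j

2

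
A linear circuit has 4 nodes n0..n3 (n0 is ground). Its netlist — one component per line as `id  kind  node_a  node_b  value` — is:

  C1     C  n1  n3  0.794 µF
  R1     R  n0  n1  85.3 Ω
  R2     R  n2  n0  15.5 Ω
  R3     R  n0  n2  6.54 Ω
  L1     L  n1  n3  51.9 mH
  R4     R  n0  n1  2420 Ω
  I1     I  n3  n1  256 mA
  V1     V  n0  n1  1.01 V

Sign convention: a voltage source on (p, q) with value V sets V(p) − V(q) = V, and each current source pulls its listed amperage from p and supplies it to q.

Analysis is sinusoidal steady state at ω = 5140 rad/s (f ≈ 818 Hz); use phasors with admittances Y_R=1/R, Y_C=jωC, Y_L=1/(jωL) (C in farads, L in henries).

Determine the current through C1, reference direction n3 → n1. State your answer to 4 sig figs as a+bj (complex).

-3.142+0.000j A

Element admittances at ω=5140 rad/s:
  Y(C1) = 0.000+0.004081j S between n1,n3
  Y(R1) = 0.01172+0.000j S between n0,n1
  Y(R2) = 0.06452+0.000j S between n2,n0
  Y(R3) = 0.1529+0.000j S between n0,n2
  Y(L1) = 0.000-0.003749j S between n1,n3
  Y(R4) = 0.0004132+0.000j S between n0,n1
  I1: injects 0.256 A into n1 (from n3)
  V1: constraint V(n0)−V(n1) = 1.01
Assemble and solve the 4×4 MNA system:
  V(n1)=-1.010+0.000j  V(n2)=0.000+0.000j  V(n3)=-1.010+769.8j
  i(V1)=-0.01226+0.000j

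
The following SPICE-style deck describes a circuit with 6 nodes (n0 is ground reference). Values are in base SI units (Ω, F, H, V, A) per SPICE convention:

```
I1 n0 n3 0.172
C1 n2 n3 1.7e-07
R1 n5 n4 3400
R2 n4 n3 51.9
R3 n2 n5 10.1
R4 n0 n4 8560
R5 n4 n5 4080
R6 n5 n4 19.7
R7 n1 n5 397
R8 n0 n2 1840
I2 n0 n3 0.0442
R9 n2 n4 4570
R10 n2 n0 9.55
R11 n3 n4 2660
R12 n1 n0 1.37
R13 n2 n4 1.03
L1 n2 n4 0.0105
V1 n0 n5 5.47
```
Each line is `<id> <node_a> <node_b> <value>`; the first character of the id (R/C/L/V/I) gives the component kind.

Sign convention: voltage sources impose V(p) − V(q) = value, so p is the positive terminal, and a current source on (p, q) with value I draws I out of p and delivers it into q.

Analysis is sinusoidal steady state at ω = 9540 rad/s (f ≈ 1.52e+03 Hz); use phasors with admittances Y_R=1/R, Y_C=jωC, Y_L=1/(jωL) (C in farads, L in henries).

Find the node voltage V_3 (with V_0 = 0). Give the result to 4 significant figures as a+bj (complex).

MNA unknowns: 5 node voltages V₁..V_5 plus 1 source current (V1)
I1: z[0]−=0.172, z[3]+=0.172
C1: Y=0.000+0.001622j on G[2,3]
R1: Y=0.0002941+0.000j on G[5,4]
R2: Y=0.01927+0.000j on G[4,3]
R3: Y=0.09901+0.000j on G[2,5]
R4: Y=0.0001168+0.000j on G[0,4]
R5: Y=0.0002451+0.000j on G[4,5]
R6: Y=0.05076+0.000j on G[5,4]
R7: Y=0.002519+0.000j on G[1,5]
R8: Y=0.0005435+0.000j on G[0,2]
I2: z[0]−=0.0442, z[3]+=0.0442
R9: Y=0.0002188+0.000j on G[2,4]
R10: Y=0.1047+0.000j on G[2,0]
R11: Y=0.0003759+0.000j on G[3,4]
R12: Y=0.7299+0.000j on G[1,0]
R13: Y=0.9709+0.000j on G[2,4]
L1: Y=0.000-0.009983j on G[2,4]
V1: row V0−V5=5.47, i_V1 at 0,5
solve → V1=-0.01881+0.000j, V2=-2.381+0.003430j, V3=8.604-0.9206j, V4=-2.326-0.01363j, V5=-5.470+0.000j
aux → i_V1=-0.4808+0.0003594j

8.604-0.9206j V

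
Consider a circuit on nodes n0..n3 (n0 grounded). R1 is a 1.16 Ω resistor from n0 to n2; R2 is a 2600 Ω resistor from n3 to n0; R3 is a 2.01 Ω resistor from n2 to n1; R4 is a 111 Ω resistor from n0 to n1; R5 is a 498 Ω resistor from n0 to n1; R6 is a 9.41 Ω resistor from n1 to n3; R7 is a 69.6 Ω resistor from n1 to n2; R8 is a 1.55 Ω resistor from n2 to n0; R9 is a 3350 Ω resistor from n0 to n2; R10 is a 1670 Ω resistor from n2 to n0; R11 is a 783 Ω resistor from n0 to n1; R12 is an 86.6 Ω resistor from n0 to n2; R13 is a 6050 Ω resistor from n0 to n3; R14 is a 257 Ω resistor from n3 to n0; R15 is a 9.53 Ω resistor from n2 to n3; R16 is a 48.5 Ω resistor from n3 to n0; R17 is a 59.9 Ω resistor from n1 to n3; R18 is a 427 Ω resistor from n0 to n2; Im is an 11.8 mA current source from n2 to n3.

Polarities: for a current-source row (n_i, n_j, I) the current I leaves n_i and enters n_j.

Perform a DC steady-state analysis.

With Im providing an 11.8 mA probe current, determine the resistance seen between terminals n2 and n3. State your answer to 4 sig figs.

R_eq = 4.365 Ω

Element admittances at DC:
  Y(R1) = 0.8621 S between n0,n2
  Y(R2) = 0.0003846 S between n3,n0
  Y(R3) = 0.4975 S between n2,n1
  Y(R4) = 0.009009 S between n0,n1
  Y(R5) = 0.002008 S between n0,n1
  Y(R6) = 0.1063 S between n1,n3
  Y(R7) = 0.01437 S between n1,n2
  Y(R8) = 0.6452 S between n2,n0
  Y(R9) = 0.0002985 S between n0,n2
  Y(R10) = 0.0005988 S between n2,n0
  Y(R11) = 0.001277 S between n0,n1
  Y(R12) = 0.01155 S between n0,n2
  Y(R13) = 0.0001653 S between n0,n3
  Y(R14) = 0.003891 S between n3,n0
  Y(R15) = 0.1049 S between n2,n3
  Y(R16) = 0.02062 S between n3,n0
  Y(R17) = 0.01669 S between n1,n3
  Y(R18) = 0.002342 S between n0,n2
  Im: injects 0.0118 A into n3 (from n2)
Assemble and solve the 3×3 MNA system:
  V(n1)=0.008899  V(n2)=-0.0009050  V(n3)=0.05060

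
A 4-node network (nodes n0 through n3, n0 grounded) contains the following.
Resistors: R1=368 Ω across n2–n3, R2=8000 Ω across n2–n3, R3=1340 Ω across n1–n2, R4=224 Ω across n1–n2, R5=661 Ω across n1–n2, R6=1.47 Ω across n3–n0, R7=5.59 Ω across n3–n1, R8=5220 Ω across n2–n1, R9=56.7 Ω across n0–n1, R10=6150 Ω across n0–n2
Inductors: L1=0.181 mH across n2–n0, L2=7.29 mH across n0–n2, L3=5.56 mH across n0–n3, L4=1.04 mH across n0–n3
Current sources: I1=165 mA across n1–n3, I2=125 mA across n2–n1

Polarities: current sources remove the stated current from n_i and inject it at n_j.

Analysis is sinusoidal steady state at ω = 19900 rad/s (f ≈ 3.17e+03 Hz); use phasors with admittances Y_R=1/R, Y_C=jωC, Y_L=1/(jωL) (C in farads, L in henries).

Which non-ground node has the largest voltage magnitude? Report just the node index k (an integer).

2

Element admittances at ω=19900 rad/s:
  Y(R1) = 0.002717+0.000j S between n2,n3
  Y(L1) = 0.000-0.2776j S between n2,n0
  Y(R2) = 0.0001250+0.000j S between n2,n3
  Y(L2) = 0.000-0.006893j S between n0,n2
  Y(R3) = 0.0007463+0.000j S between n1,n2
  Y(R4) = 0.004464+0.000j S between n1,n2
  Y(R5) = 0.001513+0.000j S between n1,n2
  Y(R6) = 0.6803+0.000j S between n3,n0
  Y(R7) = 0.1789+0.000j S between n3,n1
  Y(R8) = 0.0001916+0.000j S between n2,n1
  Y(L3) = 0.000-0.009038j S between n0,n3
  I1: injects 0.165 A into n3 (from n1)
  Y(R9) = 0.01764+0.000j S between n0,n1
  Y(L4) = 0.000-0.04832j S between n0,n3
  Y(R10) = 0.0001626+0.000j S between n0,n2
  I2: injects 0.125 A into n1 (from n2)
Assemble and solve the 3×3 MNA system:
  V(n1)=-0.03598-0.006640j  V(n2)=-0.01520-0.4378j  V(n3)=0.1833+0.009373j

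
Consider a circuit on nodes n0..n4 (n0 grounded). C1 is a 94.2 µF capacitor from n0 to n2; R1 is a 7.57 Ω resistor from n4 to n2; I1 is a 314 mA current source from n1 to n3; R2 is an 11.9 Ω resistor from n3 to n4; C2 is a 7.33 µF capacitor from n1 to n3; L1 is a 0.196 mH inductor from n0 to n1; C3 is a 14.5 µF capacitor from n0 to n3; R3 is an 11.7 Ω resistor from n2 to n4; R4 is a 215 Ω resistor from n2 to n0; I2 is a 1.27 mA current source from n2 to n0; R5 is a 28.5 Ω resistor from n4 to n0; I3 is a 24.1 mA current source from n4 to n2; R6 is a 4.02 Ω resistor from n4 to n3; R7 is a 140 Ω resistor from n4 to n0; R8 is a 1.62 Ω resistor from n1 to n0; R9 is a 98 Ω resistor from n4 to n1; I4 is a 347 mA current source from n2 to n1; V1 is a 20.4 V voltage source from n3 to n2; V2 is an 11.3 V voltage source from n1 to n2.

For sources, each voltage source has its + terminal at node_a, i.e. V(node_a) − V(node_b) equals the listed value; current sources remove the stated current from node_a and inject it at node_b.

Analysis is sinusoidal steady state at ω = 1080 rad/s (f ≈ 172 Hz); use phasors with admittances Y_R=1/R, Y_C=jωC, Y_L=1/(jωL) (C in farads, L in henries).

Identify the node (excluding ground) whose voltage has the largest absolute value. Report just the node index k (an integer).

Apply KCL at each of the 4 non-ground nodes and solve the resulting linear system.
Node n1: branches {I1, C2, L1, R8, R9, I4, V2} → V_1 = -0.2138+0.03352j
Node n2: branches {C1, R1, R3, R4, I2, I3, I4, V1, V2} → V_2 = -11.51+0.03352j
Node n3: branches {I1, R2, C2, C3, R6, V1} → V_3 = 8.886+0.03352j
Node n4: branches {R1, R2, R3, R5, I3, R6, R7, R9} → V_4 = 0.7065+0.03117j
Source currents: i(V1)=-2.408-0.2120j, i(V2)=0.01601-0.9587j

2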